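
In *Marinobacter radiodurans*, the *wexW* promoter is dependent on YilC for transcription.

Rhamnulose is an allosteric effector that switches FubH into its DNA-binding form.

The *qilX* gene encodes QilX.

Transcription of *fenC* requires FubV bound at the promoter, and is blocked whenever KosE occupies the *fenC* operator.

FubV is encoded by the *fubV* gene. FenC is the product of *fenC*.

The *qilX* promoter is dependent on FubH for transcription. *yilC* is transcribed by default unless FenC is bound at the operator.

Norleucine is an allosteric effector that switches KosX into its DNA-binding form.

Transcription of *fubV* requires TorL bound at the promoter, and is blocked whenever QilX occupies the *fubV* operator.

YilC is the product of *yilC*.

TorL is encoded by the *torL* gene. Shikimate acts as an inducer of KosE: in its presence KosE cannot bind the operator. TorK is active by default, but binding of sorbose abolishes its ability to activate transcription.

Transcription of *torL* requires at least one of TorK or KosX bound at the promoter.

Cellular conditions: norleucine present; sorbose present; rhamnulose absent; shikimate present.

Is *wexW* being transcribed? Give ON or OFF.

OFF

Sorbose is present, so TorK is inactive.
Norleucine is present, so KosX is active.
Activator KosX is present, so *torL* is transcribed.
So TorL is produced and active.
Rhamnulose is absent, so FubH is inactive.
Required activator FubH is absent, so *qilX* is not transcribed.
So QilX is not produced.
No repressor is bound and TorL is active, so *fubV* is transcribed.
So FubV is produced and active.
Shikimate is present, so KosE is inactive.
No repressor is bound and FubV is active, so *fenC* is transcribed.
So FenC is produced and active.
With repressor FenC bound, *yilC* is not transcribed.
So YilC is not produced.
Required activator YilC is absent, so *wexW* is not transcribed.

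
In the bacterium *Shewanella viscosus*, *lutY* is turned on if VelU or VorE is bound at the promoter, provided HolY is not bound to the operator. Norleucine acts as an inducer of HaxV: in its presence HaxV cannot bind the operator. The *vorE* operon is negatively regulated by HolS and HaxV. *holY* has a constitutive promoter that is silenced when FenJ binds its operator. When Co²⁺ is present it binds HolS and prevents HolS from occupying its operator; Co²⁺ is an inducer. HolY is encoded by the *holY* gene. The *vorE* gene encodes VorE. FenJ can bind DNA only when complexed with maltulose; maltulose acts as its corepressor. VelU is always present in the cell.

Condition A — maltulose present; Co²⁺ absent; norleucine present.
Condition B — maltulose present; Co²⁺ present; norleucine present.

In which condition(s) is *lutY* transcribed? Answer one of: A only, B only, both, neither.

Condition A:
Maltulose is present, so FenJ is active.
With repressor FenJ bound, *holY* is not transcribed.
So HolY is not produced.
VelU is produced constitutively and is active.
Co²⁺ is absent, so HolS is active.
Norleucine is present, so HaxV is inactive.
With repressor HolS bound, *vorE* is not transcribed.
So VorE is not produced.
Activator VelU is present, so *lutY* is transcribed.
→ *lutY* is ON in A.
Condition B:
Maltulose is present, so FenJ is active.
With repressor FenJ bound, *holY* is not transcribed.
So HolY is not produced.
VelU is produced constitutively and is active.
Co²⁺ is present, so HolS is inactive.
Norleucine is present, so HaxV is inactive.
With no repressor bound, *vorE* is transcribed.
So VorE is produced and active.
Activator VelU is present, so *lutY* is transcribed.
→ *lutY* is ON in B.

both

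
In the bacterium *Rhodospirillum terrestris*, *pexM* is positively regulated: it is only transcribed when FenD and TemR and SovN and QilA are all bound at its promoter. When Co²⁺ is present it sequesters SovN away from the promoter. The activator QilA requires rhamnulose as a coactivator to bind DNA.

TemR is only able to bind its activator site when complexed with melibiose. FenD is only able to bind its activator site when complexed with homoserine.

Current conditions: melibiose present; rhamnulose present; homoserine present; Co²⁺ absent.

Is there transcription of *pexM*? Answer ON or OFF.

Homoserine is present, so FenD is active.
Melibiose is present, so TemR is active.
Co²⁺ is absent, so SovN is active.
Rhamnulose is present, so QilA is active.
No repressor is bound and FenD and TemR and SovN and QilA are active, so *pexM* is transcribed.

ON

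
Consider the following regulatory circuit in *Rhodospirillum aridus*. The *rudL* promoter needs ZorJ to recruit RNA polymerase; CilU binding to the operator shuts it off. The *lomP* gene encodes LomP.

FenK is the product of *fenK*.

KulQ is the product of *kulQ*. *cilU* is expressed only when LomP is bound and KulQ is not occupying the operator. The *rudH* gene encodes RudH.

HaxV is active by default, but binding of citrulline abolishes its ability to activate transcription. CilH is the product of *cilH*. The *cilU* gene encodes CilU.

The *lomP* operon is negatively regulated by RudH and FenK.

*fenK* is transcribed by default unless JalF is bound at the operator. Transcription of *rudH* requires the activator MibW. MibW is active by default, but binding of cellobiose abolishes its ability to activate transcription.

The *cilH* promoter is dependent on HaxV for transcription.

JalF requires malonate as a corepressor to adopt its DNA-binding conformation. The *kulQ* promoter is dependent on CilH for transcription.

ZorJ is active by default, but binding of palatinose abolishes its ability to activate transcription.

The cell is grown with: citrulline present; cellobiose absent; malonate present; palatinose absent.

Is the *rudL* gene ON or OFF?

Cellobiose is absent, so MibW is active.
No repressor is bound and MibW is active, so *rudH* is transcribed.
So RudH is produced and active.
Malonate is present, so JalF is active.
With repressor JalF bound, *fenK* is not transcribed.
So FenK is not produced.
With repressor RudH bound, *lomP* is not transcribed.
So LomP is not produced.
Citrulline is present, so HaxV is inactive.
Required activator HaxV is absent, so *cilH* is not transcribed.
So CilH is not produced.
Required activator CilH is absent, so *kulQ* is not transcribed.
So KulQ is not produced.
Required activator LomP is absent, so *cilU* is not transcribed.
So CilU is not produced.
Palatinose is absent, so ZorJ is active.
No repressor is bound and ZorJ is active, so *rudL* is transcribed.

ON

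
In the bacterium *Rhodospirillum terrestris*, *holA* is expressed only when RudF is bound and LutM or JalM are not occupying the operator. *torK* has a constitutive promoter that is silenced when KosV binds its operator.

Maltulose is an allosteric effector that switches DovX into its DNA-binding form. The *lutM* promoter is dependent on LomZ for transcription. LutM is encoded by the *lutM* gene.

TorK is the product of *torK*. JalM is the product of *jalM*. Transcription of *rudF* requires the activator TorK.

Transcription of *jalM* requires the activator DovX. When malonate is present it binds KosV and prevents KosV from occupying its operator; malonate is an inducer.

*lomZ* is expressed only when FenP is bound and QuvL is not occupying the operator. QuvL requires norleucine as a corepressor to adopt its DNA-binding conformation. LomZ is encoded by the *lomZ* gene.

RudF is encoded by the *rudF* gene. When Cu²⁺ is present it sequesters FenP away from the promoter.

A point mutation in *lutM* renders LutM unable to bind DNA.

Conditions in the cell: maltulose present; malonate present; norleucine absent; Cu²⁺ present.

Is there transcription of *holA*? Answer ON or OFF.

OFF

LutM is non-functional in this strain, so it has no effect.
Maltulose is present, so DovX is active.
No repressor is bound and DovX is active, so *jalM* is transcribed.
So JalM is produced and active.
Malonate is present, so KosV is inactive.
With no repressor bound, *torK* is transcribed.
So TorK is produced and active.
No repressor is bound and TorK is active, so *rudF* is transcribed.
So RudF is produced and active.
With repressor JalM bound, *holA* is not transcribed.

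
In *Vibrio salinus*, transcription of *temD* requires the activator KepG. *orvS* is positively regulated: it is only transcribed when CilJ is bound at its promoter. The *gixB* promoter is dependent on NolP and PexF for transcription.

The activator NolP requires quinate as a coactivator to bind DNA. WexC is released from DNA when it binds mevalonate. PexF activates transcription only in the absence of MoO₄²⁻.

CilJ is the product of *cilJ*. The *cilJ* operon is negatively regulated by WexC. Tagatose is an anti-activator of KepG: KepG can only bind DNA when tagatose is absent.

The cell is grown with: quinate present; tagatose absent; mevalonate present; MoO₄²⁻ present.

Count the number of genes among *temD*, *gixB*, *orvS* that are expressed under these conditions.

2

Tagatose is absent, so KepG is active.
No repressor is bound and KepG is active, so *temD* is transcribed.
→ *temD* is ON.
Quinate is present, so NolP is active.
MoO₄²⁻ is present, so PexF is inactive.
Required activator PexF is absent, so *gixB* is not transcribed.
→ *gixB* is OFF.
Mevalonate is present, so WexC is inactive.
With no repressor bound, *cilJ* is transcribed.
So CilJ is produced and active.
No repressor is bound and CilJ is active, so *orvS* is transcribed.
→ *orvS* is ON.
2 of the 3 genes are transcribed.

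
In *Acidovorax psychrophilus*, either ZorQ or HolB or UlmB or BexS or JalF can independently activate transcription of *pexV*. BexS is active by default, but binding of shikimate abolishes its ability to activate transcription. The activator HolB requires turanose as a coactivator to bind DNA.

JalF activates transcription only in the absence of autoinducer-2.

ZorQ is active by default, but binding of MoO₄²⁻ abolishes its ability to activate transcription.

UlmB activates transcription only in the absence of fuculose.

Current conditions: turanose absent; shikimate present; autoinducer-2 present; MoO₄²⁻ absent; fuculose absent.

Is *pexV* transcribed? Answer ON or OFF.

ON

MoO₄²⁻ is absent, so ZorQ is active.
Turanose is absent, so HolB is inactive.
Fuculose is absent, so UlmB is active.
Shikimate is present, so BexS is inactive.
Autoinducer-2 is present, so JalF is inactive.
Activator ZorQ is present, so *pexV* is transcribed.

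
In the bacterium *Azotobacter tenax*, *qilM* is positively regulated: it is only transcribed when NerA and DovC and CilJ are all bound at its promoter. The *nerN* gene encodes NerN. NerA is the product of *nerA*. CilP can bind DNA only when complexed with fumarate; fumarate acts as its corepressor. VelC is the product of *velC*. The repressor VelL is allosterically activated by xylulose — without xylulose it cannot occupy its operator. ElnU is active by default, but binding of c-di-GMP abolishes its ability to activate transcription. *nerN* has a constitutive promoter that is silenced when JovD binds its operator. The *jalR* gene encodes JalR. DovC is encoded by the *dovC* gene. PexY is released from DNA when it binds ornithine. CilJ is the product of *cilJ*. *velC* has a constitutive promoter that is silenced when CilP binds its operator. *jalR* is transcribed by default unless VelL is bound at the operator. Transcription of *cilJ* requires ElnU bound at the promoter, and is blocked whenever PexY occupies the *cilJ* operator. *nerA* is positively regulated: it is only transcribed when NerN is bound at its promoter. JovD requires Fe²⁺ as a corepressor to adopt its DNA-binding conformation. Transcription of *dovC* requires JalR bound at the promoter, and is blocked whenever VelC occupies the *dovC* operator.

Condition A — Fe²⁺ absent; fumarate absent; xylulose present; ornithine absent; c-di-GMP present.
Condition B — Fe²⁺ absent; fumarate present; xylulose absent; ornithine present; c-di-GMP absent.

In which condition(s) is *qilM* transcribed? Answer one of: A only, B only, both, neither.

B only

Condition A:
Fe²⁺ is absent, so JovD is inactive.
With no repressor bound, *nerN* is transcribed.
So NerN is produced and active.
No repressor is bound and NerN is active, so *nerA* is transcribed.
So NerA is produced and active.
Fumarate is absent, so CilP is inactive.
With no repressor bound, *velC* is transcribed.
So VelC is produced and active.
Xylulose is present, so VelL is active.
With repressor VelL bound, *jalR* is not transcribed.
So JalR is not produced.
With repressor VelC bound, *dovC* is not transcribed.
So DovC is not produced.
Ornithine is absent, so PexY is active.
c-di-GMP is present, so ElnU is inactive.
With repressor PexY bound, *cilJ* is not transcribed.
So CilJ is not produced.
Required activator DovC is absent, so *qilM* is not transcribed.
→ *qilM* is OFF in A.
Condition B:
Fe²⁺ is absent, so JovD is inactive.
With no repressor bound, *nerN* is transcribed.
So NerN is produced and active.
No repressor is bound and NerN is active, so *nerA* is transcribed.
So NerA is produced and active.
Fumarate is present, so CilP is active.
With repressor CilP bound, *velC* is not transcribed.
So VelC is not produced.
Xylulose is absent, so VelL is inactive.
With no repressor bound, *jalR* is transcribed.
So JalR is produced and active.
No repressor is bound and JalR is active, so *dovC* is transcribed.
So DovC is produced and active.
Ornithine is present, so PexY is inactive.
c-di-GMP is absent, so ElnU is active.
No repressor is bound and ElnU is active, so *cilJ* is transcribed.
So CilJ is produced and active.
No repressor is bound and NerA and DovC and CilJ are active, so *qilM* is transcribed.
→ *qilM* is ON in B.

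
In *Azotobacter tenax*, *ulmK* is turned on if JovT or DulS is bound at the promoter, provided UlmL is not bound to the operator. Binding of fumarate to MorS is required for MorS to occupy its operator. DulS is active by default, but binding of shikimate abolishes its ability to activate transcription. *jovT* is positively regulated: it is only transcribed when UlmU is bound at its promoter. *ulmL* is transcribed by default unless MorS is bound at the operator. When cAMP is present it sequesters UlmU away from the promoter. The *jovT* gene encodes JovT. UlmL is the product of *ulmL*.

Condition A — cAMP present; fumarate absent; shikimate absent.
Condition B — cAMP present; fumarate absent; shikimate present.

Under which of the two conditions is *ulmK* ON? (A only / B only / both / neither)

neither

Condition A:
cAMP is present, so UlmU is inactive.
Required activator UlmU is absent, so *jovT* is not transcribed.
So JovT is not produced.
Fumarate is absent, so MorS is inactive.
With no repressor bound, *ulmL* is transcribed.
So UlmL is produced and active.
Shikimate is absent, so DulS is active.
With repressor UlmL bound, *ulmK* is not transcribed.
→ *ulmK* is OFF in A.
Condition B:
cAMP is present, so UlmU is inactive.
Required activator UlmU is absent, so *jovT* is not transcribed.
So JovT is not produced.
Fumarate is absent, so MorS is inactive.
With no repressor bound, *ulmL* is transcribed.
So UlmL is produced and active.
Shikimate is present, so DulS is inactive.
With repressor UlmL bound, *ulmK* is not transcribed.
→ *ulmK* is OFF in B.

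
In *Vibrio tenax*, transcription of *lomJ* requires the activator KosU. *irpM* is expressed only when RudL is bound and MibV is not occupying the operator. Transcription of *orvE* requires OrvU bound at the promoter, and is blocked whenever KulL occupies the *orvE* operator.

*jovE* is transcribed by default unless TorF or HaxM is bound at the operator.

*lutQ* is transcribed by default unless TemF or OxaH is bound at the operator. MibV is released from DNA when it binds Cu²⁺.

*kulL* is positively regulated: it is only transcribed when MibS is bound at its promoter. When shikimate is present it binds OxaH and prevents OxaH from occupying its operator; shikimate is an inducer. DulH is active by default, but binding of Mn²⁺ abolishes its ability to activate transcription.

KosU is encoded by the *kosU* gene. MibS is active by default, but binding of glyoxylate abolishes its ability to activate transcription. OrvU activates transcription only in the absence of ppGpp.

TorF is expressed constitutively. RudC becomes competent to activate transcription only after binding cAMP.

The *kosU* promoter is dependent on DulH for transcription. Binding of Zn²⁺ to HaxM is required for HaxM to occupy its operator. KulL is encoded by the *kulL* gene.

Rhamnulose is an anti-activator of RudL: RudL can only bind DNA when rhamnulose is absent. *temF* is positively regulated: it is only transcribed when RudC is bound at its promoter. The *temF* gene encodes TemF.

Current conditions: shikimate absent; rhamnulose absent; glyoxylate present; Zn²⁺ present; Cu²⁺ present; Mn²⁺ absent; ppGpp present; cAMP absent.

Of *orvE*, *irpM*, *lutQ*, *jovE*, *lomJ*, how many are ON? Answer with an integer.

ppGpp is present, so OrvU is inactive.
Glyoxylate is present, so MibS is inactive.
Required activator MibS is absent, so *kulL* is not transcribed.
So KulL is not produced.
Required activator OrvU is absent, so *orvE* is not transcribed.
→ *orvE* is OFF.
Rhamnulose is absent, so RudL is active.
Cu²⁺ is present, so MibV is inactive.
No repressor is bound and RudL is active, so *irpM* is transcribed.
→ *irpM* is ON.
cAMP is absent, so RudC is inactive.
Required activator RudC is absent, so *temF* is not transcribed.
So TemF is not produced.
Shikimate is absent, so OxaH is active.
With repressor OxaH bound, *lutQ* is not transcribed.
→ *lutQ* is OFF.
TorF is produced constitutively and is active.
Zn²⁺ is present, so HaxM is active.
With repressor TorF bound, *jovE* is not transcribed.
→ *jovE* is OFF.
Mn²⁺ is absent, so DulH is active.
No repressor is bound and DulH is active, so *kosU* is transcribed.
So KosU is produced and active.
No repressor is bound and KosU is active, so *lomJ* is transcribed.
→ *lomJ* is ON.
2 of the 5 genes are transcribed.

2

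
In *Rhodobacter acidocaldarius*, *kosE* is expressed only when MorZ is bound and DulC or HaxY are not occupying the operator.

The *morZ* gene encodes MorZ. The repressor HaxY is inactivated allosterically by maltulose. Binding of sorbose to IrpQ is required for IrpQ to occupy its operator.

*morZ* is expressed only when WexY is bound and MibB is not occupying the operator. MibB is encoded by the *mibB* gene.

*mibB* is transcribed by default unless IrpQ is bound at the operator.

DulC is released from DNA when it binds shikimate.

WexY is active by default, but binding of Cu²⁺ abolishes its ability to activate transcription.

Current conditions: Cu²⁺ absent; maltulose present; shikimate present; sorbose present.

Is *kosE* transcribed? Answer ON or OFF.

ON

Shikimate is present, so DulC is inactive.
Maltulose is present, so HaxY is inactive.
Cu²⁺ is absent, so WexY is active.
Sorbose is present, so IrpQ is active.
With repressor IrpQ bound, *mibB* is not transcribed.
So MibB is not produced.
No repressor is bound and WexY is active, so *morZ* is transcribed.
So MorZ is produced and active.
No repressor is bound and MorZ is active, so *kosE* is transcribed.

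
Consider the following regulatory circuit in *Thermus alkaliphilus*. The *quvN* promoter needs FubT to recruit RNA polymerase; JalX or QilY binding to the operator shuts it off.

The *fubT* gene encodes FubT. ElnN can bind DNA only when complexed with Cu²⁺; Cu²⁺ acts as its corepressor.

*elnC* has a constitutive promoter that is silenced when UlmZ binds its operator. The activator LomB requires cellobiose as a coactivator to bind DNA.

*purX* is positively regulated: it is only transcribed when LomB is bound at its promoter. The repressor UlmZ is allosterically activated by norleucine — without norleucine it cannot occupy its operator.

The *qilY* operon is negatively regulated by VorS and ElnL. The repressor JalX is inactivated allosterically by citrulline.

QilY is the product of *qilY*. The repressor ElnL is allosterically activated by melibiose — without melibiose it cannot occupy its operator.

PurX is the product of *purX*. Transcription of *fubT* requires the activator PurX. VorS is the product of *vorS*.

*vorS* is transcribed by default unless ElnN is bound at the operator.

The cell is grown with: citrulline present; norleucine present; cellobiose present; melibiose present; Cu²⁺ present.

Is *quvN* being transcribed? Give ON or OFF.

Citrulline is present, so JalX is inactive.
Cellobiose is present, so LomB is active.
No repressor is bound and LomB is active, so *purX* is transcribed.
So PurX is produced and active.
No repressor is bound and PurX is active, so *fubT* is transcribed.
So FubT is produced and active.
Cu²⁺ is present, so ElnN is active.
With repressor ElnN bound, *vorS* is not transcribed.
So VorS is not produced.
Melibiose is present, so ElnL is active.
With repressor ElnL bound, *qilY* is not transcribed.
So QilY is not produced.
No repressor is bound and FubT is active, so *quvN* is transcribed.

ON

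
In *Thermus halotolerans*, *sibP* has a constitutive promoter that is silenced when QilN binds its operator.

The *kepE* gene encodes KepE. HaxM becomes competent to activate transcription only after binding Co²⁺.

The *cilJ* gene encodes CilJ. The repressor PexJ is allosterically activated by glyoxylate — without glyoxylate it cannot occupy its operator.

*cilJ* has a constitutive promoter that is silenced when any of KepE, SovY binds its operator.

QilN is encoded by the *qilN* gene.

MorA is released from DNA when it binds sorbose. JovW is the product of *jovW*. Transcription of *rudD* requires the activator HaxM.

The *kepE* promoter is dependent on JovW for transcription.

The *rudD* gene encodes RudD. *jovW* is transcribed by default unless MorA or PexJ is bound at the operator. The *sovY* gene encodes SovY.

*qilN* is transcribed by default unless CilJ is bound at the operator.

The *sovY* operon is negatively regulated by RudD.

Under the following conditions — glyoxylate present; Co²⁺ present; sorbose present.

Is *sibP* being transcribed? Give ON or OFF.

ON

Sorbose is present, so MorA is inactive.
Glyoxylate is present, so PexJ is active.
With repressor PexJ bound, *jovW* is not transcribed.
So JovW is not produced.
Required activator JovW is absent, so *kepE* is not transcribed.
So KepE is not produced.
Co²⁺ is present, so HaxM is active.
No repressor is bound and HaxM is active, so *rudD* is transcribed.
So RudD is produced and active.
With repressor RudD bound, *sovY* is not transcribed.
So SovY is not produced.
With no repressor bound, *cilJ* is transcribed.
So CilJ is produced and active.
With repressor CilJ bound, *qilN* is not transcribed.
So QilN is not produced.
With no repressor bound, *sibP* is transcribed.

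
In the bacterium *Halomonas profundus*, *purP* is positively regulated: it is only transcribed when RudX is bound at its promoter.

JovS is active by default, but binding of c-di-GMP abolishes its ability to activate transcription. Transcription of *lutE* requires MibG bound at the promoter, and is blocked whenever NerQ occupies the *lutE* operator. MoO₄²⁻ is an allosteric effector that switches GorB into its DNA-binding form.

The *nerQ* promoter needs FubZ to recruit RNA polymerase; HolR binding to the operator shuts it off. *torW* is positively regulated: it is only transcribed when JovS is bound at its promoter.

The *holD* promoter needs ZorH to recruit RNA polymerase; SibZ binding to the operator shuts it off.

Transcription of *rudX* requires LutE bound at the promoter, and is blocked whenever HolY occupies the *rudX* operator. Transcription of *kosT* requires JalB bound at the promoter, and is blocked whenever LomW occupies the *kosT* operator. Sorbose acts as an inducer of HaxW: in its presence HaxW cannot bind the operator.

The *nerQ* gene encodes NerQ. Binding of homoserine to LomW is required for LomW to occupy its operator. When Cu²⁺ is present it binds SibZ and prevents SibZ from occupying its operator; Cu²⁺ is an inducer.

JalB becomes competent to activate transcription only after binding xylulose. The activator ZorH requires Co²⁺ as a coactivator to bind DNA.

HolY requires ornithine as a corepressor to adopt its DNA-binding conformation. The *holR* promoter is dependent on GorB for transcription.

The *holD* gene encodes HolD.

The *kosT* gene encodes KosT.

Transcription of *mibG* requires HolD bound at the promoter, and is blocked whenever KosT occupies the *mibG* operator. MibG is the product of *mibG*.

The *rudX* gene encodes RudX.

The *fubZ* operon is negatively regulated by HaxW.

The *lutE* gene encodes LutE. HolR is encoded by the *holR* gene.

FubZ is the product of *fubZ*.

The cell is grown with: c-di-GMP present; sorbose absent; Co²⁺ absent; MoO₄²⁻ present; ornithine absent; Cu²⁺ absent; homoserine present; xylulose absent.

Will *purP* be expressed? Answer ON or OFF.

OFF

Xylulose is absent, so JalB is inactive.
Homoserine is present, so LomW is active.
With repressor LomW bound, *kosT* is not transcribed.
So KosT is not produced.
Cu²⁺ is absent, so SibZ is active.
Co²⁺ is absent, so ZorH is inactive.
With repressor SibZ bound, *holD* is not transcribed.
So HolD is not produced.
Required activator HolD is absent, so *mibG* is not transcribed.
So MibG is not produced.
MoO₄²⁻ is present, so GorB is active.
No repressor is bound and GorB is active, so *holR* is transcribed.
So HolR is produced and active.
Sorbose is absent, so HaxW is active.
With repressor HaxW bound, *fubZ* is not transcribed.
So FubZ is not produced.
With repressor HolR bound, *nerQ* is not transcribed.
So NerQ is not produced.
Required activator MibG is absent, so *lutE* is not transcribed.
So LutE is not produced.
Ornithine is absent, so HolY is inactive.
Required activator LutE is absent, so *rudX* is not transcribed.
So RudX is not produced.
Required activator RudX is absent, so *purP* is not transcribed.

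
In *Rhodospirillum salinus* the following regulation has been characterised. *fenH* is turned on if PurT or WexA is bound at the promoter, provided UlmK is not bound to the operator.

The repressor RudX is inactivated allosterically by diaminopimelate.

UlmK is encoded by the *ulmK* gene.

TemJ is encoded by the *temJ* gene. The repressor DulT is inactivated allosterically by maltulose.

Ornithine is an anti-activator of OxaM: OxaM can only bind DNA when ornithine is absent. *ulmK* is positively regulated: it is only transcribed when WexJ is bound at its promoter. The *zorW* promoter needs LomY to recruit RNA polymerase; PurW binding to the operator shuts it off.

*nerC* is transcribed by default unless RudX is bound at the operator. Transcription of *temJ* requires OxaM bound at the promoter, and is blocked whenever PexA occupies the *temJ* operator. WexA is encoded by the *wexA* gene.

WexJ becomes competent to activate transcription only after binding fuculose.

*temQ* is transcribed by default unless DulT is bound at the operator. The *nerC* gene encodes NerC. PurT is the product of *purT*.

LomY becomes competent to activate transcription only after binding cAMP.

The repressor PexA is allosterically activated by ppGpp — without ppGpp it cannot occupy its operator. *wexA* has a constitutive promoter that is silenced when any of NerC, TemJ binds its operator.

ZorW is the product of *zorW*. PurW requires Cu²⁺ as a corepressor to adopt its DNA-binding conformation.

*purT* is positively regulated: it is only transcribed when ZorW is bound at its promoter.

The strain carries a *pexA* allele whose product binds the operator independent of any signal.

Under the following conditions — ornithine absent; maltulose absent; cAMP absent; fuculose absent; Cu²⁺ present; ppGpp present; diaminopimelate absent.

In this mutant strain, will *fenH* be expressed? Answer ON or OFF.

Cu²⁺ is present, so PurW is active.
cAMP is absent, so LomY is inactive.
With repressor PurW bound, *zorW* is not transcribed.
So ZorW is not produced.
Required activator ZorW is absent, so *purT* is not transcribed.
So PurT is not produced.
Fuculose is absent, so WexJ is inactive.
Required activator WexJ is absent, so *ulmK* is not transcribed.
So UlmK is not produced.
Diaminopimelate is absent, so RudX is active.
With repressor RudX bound, *nerC* is not transcribed.
So NerC is not produced.
Ornithine is absent, so OxaM is active.
PexA is constitutively active in this strain.
With repressor PexA bound, *temJ* is not transcribed.
So TemJ is not produced.
With no repressor bound, *wexA* is transcribed.
So WexA is produced and active.
Activator WexA is present, so *fenH* is transcribed.

ON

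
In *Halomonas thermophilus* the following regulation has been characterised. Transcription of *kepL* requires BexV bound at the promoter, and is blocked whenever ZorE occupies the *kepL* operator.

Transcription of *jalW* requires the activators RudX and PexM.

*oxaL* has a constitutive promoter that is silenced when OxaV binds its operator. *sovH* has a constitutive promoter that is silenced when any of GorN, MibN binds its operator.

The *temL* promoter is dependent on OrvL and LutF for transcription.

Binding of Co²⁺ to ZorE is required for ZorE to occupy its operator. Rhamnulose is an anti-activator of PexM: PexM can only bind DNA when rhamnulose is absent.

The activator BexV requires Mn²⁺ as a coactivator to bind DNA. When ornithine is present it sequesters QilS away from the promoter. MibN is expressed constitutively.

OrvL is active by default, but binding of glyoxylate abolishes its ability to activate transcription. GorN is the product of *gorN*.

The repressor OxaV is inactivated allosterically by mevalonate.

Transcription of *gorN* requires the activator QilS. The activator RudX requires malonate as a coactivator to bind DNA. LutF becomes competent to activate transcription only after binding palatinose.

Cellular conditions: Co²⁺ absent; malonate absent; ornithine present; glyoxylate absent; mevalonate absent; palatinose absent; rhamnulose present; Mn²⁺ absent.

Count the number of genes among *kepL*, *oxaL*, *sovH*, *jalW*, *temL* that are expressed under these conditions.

Mn²⁺ is absent, so BexV is inactive.
Co²⁺ is absent, so ZorE is inactive.
Required activator BexV is absent, so *kepL* is not transcribed.
→ *kepL* is OFF.
Mevalonate is absent, so OxaV is active.
With repressor OxaV bound, *oxaL* is not transcribed.
→ *oxaL* is OFF.
Ornithine is present, so QilS is inactive.
Required activator QilS is absent, so *gorN* is not transcribed.
So GorN is not produced.
MibN is produced constitutively and is active.
With repressor MibN bound, *sovH* is not transcribed.
→ *sovH* is OFF.
Malonate is absent, so RudX is inactive.
Rhamnulose is present, so PexM is inactive.
Required activator RudX is absent, so *jalW* is not transcribed.
→ *jalW* is OFF.
Glyoxylate is absent, so OrvL is active.
Palatinose is absent, so LutF is inactive.
Required activator LutF is absent, so *temL* is not transcribed.
→ *temL* is OFF.
0 of the 5 genes are transcribed.

0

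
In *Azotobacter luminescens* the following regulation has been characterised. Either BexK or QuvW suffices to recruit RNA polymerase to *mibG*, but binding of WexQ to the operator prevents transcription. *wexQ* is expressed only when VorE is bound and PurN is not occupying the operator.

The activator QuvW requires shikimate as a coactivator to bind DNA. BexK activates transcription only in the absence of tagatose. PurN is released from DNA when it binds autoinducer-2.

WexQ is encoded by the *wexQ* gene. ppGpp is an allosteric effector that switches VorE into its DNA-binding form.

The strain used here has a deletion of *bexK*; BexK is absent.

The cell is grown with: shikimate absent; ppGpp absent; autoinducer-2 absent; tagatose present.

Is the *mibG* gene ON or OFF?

OFF

BexK is non-functional in this strain, so it has no effect.
Autoinducer-2 is absent, so PurN is active.
ppGpp is absent, so VorE is inactive.
With repressor PurN bound, *wexQ* is not transcribed.
So WexQ is not produced.
Shikimate is absent, so QuvW is inactive.
No activator is available at the *mibG* promoter, so *mibG* is not transcribed.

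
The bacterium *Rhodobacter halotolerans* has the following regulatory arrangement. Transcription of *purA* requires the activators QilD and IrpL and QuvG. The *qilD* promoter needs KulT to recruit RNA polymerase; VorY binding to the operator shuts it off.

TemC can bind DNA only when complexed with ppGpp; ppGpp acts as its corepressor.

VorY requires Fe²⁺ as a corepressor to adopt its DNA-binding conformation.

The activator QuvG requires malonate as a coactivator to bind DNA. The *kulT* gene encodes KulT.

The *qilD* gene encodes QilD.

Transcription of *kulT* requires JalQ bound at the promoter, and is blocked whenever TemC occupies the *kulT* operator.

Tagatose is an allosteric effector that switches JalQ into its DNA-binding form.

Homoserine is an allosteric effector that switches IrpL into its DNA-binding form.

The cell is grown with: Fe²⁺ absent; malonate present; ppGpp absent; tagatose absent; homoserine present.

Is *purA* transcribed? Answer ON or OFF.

OFF

Tagatose is absent, so JalQ is inactive.
ppGpp is absent, so TemC is inactive.
Required activator JalQ is absent, so *kulT* is not transcribed.
So KulT is not produced.
Fe²⁺ is absent, so VorY is inactive.
Required activator KulT is absent, so *qilD* is not transcribed.
So QilD is not produced.
Homoserine is present, so IrpL is active.
Malonate is present, so QuvG is active.
Required activator QilD is absent, so *purA* is not transcribed.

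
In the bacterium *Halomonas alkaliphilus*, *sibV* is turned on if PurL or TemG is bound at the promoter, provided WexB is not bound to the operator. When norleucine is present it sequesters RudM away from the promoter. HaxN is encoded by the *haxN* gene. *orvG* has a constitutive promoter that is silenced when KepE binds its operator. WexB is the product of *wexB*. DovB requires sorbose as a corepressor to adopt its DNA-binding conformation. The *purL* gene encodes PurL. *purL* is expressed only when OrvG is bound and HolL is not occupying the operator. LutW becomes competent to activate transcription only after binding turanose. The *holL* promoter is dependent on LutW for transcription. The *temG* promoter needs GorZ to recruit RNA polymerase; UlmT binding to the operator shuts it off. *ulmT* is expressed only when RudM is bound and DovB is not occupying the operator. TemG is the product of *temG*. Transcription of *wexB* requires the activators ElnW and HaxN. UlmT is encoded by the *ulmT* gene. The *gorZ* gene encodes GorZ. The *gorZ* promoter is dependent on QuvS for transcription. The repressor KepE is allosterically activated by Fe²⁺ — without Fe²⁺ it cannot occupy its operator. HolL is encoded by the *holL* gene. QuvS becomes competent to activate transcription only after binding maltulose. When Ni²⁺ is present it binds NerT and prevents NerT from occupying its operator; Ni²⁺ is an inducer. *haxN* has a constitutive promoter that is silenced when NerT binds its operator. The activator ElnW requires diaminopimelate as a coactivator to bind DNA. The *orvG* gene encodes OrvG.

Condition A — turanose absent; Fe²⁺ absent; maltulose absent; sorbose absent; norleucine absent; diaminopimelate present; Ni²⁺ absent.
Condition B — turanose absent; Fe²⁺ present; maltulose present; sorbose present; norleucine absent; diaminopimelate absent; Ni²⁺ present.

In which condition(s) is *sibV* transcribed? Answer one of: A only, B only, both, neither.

Condition A:
Turanose is absent, so LutW is inactive.
Required activator LutW is absent, so *holL* is not transcribed.
So HolL is not produced.
Fe²⁺ is absent, so KepE is inactive.
With no repressor bound, *orvG* is transcribed.
So OrvG is produced and active.
No repressor is bound and OrvG is active, so *purL* is transcribed.
So PurL is produced and active.
Maltulose is absent, so QuvS is inactive.
Required activator QuvS is absent, so *gorZ* is not transcribed.
So GorZ is not produced.
Sorbose is absent, so DovB is inactive.
Norleucine is absent, so RudM is active.
No repressor is bound and RudM is active, so *ulmT* is transcribed.
So UlmT is produced and active.
With repressor UlmT bound, *temG* is not transcribed.
So TemG is not produced.
Diaminopimelate is present, so ElnW is active.
Ni²⁺ is absent, so NerT is active.
With repressor NerT bound, *haxN* is not transcribed.
So HaxN is not produced.
Required activator HaxN is absent, so *wexB* is not transcribed.
So WexB is not produced.
Activator PurL is present, so *sibV* is transcribed.
→ *sibV* is ON in A.
Condition B:
Turanose is absent, so LutW is inactive.
Required activator LutW is absent, so *holL* is not transcribed.
So HolL is not produced.
Fe²⁺ is present, so KepE is active.
With repressor KepE bound, *orvG* is not transcribed.
So OrvG is not produced.
Required activator OrvG is absent, so *purL* is not transcribed.
So PurL is not produced.
Maltulose is present, so QuvS is active.
No repressor is bound and QuvS is active, so *gorZ* is transcribed.
So GorZ is produced and active.
Sorbose is present, so DovB is active.
Norleucine is absent, so RudM is active.
With repressor DovB bound, *ulmT* is not transcribed.
So UlmT is not produced.
No repressor is bound and GorZ is active, so *temG* is transcribed.
So TemG is produced and active.
Diaminopimelate is absent, so ElnW is inactive.
Ni²⁺ is present, so NerT is inactive.
With no repressor bound, *haxN* is transcribed.
So HaxN is produced and active.
Required activator ElnW is absent, so *wexB* is not transcribed.
So WexB is not produced.
Activator TemG is present, so *sibV* is transcribed.
→ *sibV* is ON in B.

both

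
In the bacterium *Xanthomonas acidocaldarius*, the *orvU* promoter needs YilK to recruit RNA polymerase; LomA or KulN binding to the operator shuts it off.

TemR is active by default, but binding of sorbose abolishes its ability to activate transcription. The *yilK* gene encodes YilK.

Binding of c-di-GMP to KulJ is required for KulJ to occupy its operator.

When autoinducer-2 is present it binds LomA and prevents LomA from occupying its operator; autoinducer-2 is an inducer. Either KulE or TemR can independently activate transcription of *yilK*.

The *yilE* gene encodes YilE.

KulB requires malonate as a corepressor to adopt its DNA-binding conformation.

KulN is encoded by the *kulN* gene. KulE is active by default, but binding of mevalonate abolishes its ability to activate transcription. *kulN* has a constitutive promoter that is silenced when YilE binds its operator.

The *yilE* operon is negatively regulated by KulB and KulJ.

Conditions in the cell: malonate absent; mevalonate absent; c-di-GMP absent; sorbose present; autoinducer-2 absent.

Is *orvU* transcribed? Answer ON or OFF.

OFF

Mevalonate is absent, so KulE is active.
Sorbose is present, so TemR is inactive.
Activator KulE is present, so *yilK* is transcribed.
So YilK is produced and active.
Autoinducer-2 is absent, so LomA is active.
Malonate is absent, so KulB is inactive.
c-di-GMP is absent, so KulJ is inactive.
With no repressor bound, *yilE* is transcribed.
So YilE is produced and active.
With repressor YilE bound, *kulN* is not transcribed.
So KulN is not produced.
With repressor LomA bound, *orvU* is not transcribed.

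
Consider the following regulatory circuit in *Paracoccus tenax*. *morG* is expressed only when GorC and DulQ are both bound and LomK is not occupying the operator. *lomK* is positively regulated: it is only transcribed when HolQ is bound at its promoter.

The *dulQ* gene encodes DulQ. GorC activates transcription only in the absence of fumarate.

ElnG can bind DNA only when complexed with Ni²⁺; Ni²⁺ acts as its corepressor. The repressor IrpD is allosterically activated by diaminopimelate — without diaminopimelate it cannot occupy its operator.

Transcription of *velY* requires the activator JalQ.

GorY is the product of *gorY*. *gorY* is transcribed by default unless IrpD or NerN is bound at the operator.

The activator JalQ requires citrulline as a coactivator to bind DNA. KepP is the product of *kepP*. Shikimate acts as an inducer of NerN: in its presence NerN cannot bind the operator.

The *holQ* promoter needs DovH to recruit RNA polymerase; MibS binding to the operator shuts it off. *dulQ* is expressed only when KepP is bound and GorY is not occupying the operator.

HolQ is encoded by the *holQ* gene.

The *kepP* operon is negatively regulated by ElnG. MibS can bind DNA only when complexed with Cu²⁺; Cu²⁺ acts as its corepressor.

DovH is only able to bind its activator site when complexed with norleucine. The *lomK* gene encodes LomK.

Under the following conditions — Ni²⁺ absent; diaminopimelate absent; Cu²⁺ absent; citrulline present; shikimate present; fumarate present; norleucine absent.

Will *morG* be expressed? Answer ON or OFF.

OFF

Fumarate is present, so GorC is inactive.
Norleucine is absent, so DovH is inactive.
Cu²⁺ is absent, so MibS is inactive.
Required activator DovH is absent, so *holQ* is not transcribed.
So HolQ is not produced.
Required activator HolQ is absent, so *lomK* is not transcribed.
So LomK is not produced.
Diaminopimelate is absent, so IrpD is inactive.
Shikimate is present, so NerN is inactive.
With no repressor bound, *gorY* is transcribed.
So GorY is produced and active.
Ni²⁺ is absent, so ElnG is inactive.
With no repressor bound, *kepP* is transcribed.
So KepP is produced and active.
With repressor GorY bound, *dulQ* is not transcribed.
So DulQ is not produced.
Required activator GorC is absent, so *morG* is not transcribed.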